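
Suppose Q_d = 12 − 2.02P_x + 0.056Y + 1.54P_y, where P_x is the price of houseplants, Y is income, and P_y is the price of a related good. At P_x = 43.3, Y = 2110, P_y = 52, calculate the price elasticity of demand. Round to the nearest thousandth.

At the given point, Q_d = 12 − 2.02(43.3) + 0.056(2110) + 1.54(52) = 12 − 87.466 + 118.16 + 80.08 = 122.774.
∂Q_d/∂P_x = −2.02, so E_p = (−2.02)·(43.3/122.774) ≈ -0.712.
|E_p| < 1: demand is inelastic.

-0.712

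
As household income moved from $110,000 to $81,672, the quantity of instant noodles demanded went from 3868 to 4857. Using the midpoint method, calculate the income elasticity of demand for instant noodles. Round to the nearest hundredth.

-0.77

%ΔQ = (4857 − 3868)/[(3868+4857)/2] = 989/4362.5 ≈ 0.2267.
%ΔM = (81,672 − 110,000)/[(110,000+81,672)/2] = -28328/95836 ≈ -0.2956.
E_I = %ΔQ/%ΔM ≈ -0.77.
E_I < 0: inferior good.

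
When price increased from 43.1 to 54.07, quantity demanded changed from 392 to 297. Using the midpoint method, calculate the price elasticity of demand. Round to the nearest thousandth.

-1.221

%ΔQ = (297 − 392)/[(392 + 297)/2] = -95/344.5 ≈ -0.2758.
%Δp = (54.07 − 43.1)/[(43.1 + 54.07)/2] = 10.97/48.585 ≈ 0.2258.
Arc elasticity E = %ΔQ/%Δp ≈ -0.2758/0.2258 ≈ -1.221.
|E| > 1: demand is elastic over this range.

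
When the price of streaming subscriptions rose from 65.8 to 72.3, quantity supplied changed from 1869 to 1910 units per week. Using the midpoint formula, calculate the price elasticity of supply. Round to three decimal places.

%Δq = (1910 − 1869)/[(1869 + 1910)/2] = 41/1889.5 ≈ 0.0217.
%Δp = (72.3 − 65.8)/[(65.8 + 72.3)/2] = 6.5/69.05 ≈ 0.0941.
Arc elasticity E = %Δq/%Δp ≈ 0.0217/0.0941 ≈ 0.231.
|E| < 1: supply is inelastic over this range.

0.231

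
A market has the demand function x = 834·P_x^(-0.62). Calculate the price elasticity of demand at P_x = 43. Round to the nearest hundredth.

-0.62

For a Cobb–Douglas (constant-elasticity) form x = A·P_x^α·…, the elasticity with respect to P_x equals the exponent α at every point.
Here the exponent on P_x is -0.62, so the price elasticity of demand is -0.62.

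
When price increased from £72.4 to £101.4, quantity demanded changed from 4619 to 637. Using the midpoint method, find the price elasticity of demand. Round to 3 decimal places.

%Δq = (637 − 4619)/[(4619 + 637)/2] = -3982/2628 ≈ -1.5152.
%ΔP = (101.4 − 72.4)/[(72.4 + 101.4)/2] = 29/86.9 ≈ 0.3337.
Arc elasticity E = %Δq/%ΔP ≈ -1.5152/0.3337 ≈ -4.540.
|E| > 1: demand is elastic over this range.

-4.540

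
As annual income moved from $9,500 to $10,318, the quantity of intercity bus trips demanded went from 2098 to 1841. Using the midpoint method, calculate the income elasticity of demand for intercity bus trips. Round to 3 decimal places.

%ΔQ = (1841 − 2098)/[(2098+1841)/2] = -257/1969.5 ≈ -0.1305.
%ΔM = (10,318 − 9,500)/[(9,500+10,318)/2] = 818/9909 ≈ 0.0826.
E_I = %ΔQ/%ΔM ≈ -1.581.
E_I < 0: inferior good.

-1.581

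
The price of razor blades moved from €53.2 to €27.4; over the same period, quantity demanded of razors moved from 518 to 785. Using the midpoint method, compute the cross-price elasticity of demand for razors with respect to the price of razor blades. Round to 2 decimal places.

%ΔQ_x = (785 − 518)/[(518+785)/2] = 267/651.5 ≈ 0.4098.
%ΔP_y = (27.4 − 53.2)/[(53.2+27.4)/2] ≈ -0.6402.
E_xy = 0.4098/-0.6402 ≈ -0.64.
E_xy < 0, so razors and razor blades are complements.

-0.64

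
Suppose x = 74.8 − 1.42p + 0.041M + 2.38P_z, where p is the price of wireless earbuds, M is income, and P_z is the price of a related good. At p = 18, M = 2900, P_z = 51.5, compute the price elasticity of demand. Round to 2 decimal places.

-0.09

At the given point, x = 74.8 − 1.42(18) + 0.041(2900) + 2.38(51.5) = 74.8 − 25.56 + 118.9 + 122.57 = 290.71.
∂x/∂p = −1.42, so E_p = (−1.42)·(18/290.71) ≈ -0.09.
|E_p| < 1: demand is inelastic.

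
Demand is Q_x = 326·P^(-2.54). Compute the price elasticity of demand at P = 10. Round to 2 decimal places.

-2.54

For a Cobb–Douglas (constant-elasticity) form Q_x = A·P^α·…, the elasticity with respect to P equals the exponent α at every point.
Here the exponent on P is -2.54, so the price elasticity of demand is -2.54.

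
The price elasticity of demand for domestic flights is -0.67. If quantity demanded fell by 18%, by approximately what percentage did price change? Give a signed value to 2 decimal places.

%ΔQ ≈ E × %ΔP ⇒ %ΔP = %ΔQ / E = (-18%)/(-0.67) ≈ 26.87%.

26.87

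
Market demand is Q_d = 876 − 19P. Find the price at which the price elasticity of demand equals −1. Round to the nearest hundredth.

23.05

For linear demand Q_d = a − bP, E = −bP/(a − bP). |E| = 1 ⇒ bP = a − bP ⇒ P = a/(2b).
P = 876/(2·19) ≈ 23.05.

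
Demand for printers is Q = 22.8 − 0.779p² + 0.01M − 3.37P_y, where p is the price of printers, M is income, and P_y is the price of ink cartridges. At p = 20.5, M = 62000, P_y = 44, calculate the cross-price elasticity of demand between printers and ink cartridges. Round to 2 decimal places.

-0.89

First evaluate Q: 22.8 − 0.779(20.5)² + 0.01(62000) − 3.37(44) = 22.8 − 327.3748 + 620 − 148.28 = 167.1453.
∂Q/∂P_y = −3.37, so E_xy = -3.37·(44/167.1453) ≈ -0.89.
E_xy < 0: the goods are complements.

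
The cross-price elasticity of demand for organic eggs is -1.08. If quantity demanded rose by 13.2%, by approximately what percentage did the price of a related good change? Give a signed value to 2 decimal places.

%ΔQ ≈ E × %ΔP_y ⇒ %ΔP_y = %ΔQ / E = (13.2%)/(-1.08) ≈ -12.22%.

-12.22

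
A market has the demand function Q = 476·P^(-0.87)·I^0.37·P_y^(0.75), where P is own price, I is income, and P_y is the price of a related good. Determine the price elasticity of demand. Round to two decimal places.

For a Cobb–Douglas (constant-elasticity) form Q = A·P^α·…, the elasticity with respect to P equals the exponent α at every point.
Here the exponent on P is -0.87, so the price elasticity of demand is -0.87.

-0.87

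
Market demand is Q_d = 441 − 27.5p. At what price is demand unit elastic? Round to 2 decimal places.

For linear demand Q_d = a − bp, E = −bp/(a − bp). |E| = 1 ⇒ bp = a − bp ⇒ p = a/(2b).
p = 441/(2·27.5) ≈ 8.02.

8.02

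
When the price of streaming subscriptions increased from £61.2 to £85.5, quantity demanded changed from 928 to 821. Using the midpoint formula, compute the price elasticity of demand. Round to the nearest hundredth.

-0.37

%ΔQ = (821 − 928)/[(928 + 821)/2] = -107/874.5 ≈ -0.1224.
%ΔP = (85.5 − 61.2)/[(61.2 + 85.5)/2] = 24.3/73.35 ≈ 0.3313.
Arc elasticity E = %ΔQ/%ΔP ≈ -0.1224/0.3313 ≈ -0.37.
|E| < 1: demand is inelastic over this range.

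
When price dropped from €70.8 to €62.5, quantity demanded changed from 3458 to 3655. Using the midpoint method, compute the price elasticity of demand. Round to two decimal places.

-0.44

%ΔQ = (3655 − 3458)/[(3458 + 3655)/2] = 197/3556.5 ≈ 0.0554.
%Δp = (62.5 − 70.8)/[(70.8 + 62.5)/2] = -8.3/66.65 ≈ -0.1245.
Arc elasticity E = %ΔQ/%Δp ≈ 0.0554/-0.1245 ≈ -0.44.
|E| < 1: demand is inelastic over this range.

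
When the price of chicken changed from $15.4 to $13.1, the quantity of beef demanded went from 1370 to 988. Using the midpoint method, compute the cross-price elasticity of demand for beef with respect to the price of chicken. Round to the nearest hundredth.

2.01

%ΔQ_x = (988 − 1370)/[(1370+988)/2] = -382/1179 ≈ -0.3240.
%ΔP_y = (13.1 − 15.4)/[(15.4+13.1)/2] ≈ -0.1614.
E_xy = -0.3240/-0.1614 ≈ 2.01.
E_xy > 0, so beef and chicken are substitutes.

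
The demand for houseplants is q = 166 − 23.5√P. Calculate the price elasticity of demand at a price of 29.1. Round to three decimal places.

-1.616

At P = 29.1, q = 39.2306.
dq/dP = −23.5/(2√P) = −23.5/(2·5.3944).
Point elasticity E = (dq/dP)·(P/q) = -2.1782 × 29.1/39.2306 ≈ -1.616.
|E| > 1, so demand is elastic at this price.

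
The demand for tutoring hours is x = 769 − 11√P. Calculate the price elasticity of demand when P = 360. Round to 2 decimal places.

At P = 360, x = 560.2897.
dx/dP = −11/(2√P) = −11/(2·18.9737).
Point elasticity E = (dx/dP)·(P/x) = -0.2899 × 360/560.2897 ≈ -0.19.
|E| < 1, so demand is inelastic at this price.

-0.19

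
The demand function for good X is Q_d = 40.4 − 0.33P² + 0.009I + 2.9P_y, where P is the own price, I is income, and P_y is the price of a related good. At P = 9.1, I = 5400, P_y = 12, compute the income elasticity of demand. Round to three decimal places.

0.504

At the given point, Q_d = 40.4 − 0.33(9.1)² + 0.009(5400) + 2.9(12) = 40.4 − 27.3273 + 48.6 + 34.8 = 96.4727.
∂Q_d/∂I = +0.009, so E_I = 0.009·(5400/96.4727) ≈ 0.504.
E_I ∈ (0,1): normal good (necessity).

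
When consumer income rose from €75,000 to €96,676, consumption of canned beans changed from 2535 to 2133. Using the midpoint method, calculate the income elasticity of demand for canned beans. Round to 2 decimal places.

%ΔQ = (2133 − 2535)/[(2535+2133)/2] = -402/2334 ≈ -0.1722.
%ΔM = (96,676 − 75,000)/[(75,000+96,676)/2] = 21676/85838 ≈ 0.2525.
E_I = %ΔQ/%ΔM ≈ -0.68.
E_I < 0: inferior good.

-0.68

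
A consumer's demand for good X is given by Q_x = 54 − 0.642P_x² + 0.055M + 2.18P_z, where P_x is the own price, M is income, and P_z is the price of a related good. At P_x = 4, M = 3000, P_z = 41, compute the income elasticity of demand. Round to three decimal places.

Substituting, Q_x = 54 − 0.642(4)² + 0.055(3000) + 2.18(41) = 54 − 10.272 + 165 + 89.38 = 298.108.
∂Q_x/∂M = +0.055, so E_I = 0.055·(3000/298.108) ≈ 0.553.
E_I ∈ (0,1): normal good (necessity).

0.553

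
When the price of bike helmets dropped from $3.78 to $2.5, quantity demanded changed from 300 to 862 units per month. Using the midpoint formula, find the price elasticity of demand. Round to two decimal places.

-2.37

%ΔQ = (862 − 300)/[(300 + 862)/2] = 562/581 ≈ 0.9673.
%Δp = (2.5 − 3.78)/[(3.78 + 2.5)/2] = -1.28/3.14 ≈ -0.4076.
Arc elasticity E = %ΔQ/%Δp ≈ 0.9673/-0.4076 ≈ -2.37.
|E| > 1: demand is elastic over this range.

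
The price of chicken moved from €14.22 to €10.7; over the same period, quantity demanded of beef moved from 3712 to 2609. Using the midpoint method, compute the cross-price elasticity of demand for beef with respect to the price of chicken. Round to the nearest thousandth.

1.235

%ΔQ_x = (2609 − 3712)/[(3712+2609)/2] = -1103/3160.5 ≈ -0.3490.
%ΔP_y = (10.7 − 14.22)/[(14.22+10.7)/2] ≈ -0.2825.
E_xy = -0.3490/-0.2825 ≈ 1.235.
E_xy > 0, so beef and chicken are substitutes.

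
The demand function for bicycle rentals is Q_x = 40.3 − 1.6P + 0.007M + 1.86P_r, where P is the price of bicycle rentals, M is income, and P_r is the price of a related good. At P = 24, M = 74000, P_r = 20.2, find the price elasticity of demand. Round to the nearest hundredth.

-0.07

Q_x = 40.3 − 1.6(24) + 0.007(74000) + 1.86(20.2) = 40.3 − 38.4 + 518 + 37.572 = 557.472.
∂Q_x/∂P = −1.6, so E_p = (−1.6)·(24/557.472) ≈ -0.07.
|E_p| < 1: demand is inelastic.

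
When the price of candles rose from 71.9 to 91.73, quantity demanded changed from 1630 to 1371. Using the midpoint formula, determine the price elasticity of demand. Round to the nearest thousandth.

-0.712

%Δq = (1371 − 1630)/[(1630 + 1371)/2] = -259/1500.5 ≈ -0.1726.
%Δp = (91.73 − 71.9)/[(71.9 + 91.73)/2] = 19.83/81.815 ≈ 0.2424.
Arc elasticity E = %Δq/%Δp ≈ -0.1726/0.2424 ≈ -0.712.
|E| < 1: demand is inelastic over this range.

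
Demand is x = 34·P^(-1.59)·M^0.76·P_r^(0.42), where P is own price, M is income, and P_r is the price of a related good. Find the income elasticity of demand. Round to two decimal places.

0.76

For a Cobb–Douglas (constant-elasticity) form x = A·M^α·…, the elasticity with respect to M equals the exponent α at every point.
Here the exponent on M is 0.76, so the income elasticity of demand is 0.76.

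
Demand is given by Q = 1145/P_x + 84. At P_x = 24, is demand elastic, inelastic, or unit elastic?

At P_x = 24, Q = 131.7083.
dQ/dP_x = −1145/P_x² = −1.9878.
Point elasticity E = (dQ/dP_x)·(P_x/Q) = -1.9878 × 24/131.7083 ≈ -0.362.
|E| ≈ 0.362 < 1, so demand is inelastic.

inelastic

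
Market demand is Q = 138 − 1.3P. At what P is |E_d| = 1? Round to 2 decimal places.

For linear demand Q = a − bP, E = −bP/(a − bP). |E| = 1 ⇒ bP = a − bP ⇒ P = a/(2b).
P = 138/(2·1.3) ≈ 53.08.

53.08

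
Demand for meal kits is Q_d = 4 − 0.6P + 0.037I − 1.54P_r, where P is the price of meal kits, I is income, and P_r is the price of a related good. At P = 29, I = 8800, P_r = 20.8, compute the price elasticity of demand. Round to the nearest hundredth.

-0.06

Q_d = 4 − 0.6(29) + 0.037(8800) − 1.54(20.8) = 4 − 17.4 + 325.6 − 32.032 = 280.168.
∂Q_d/∂P = −0.6, so E_p = (−0.6)·(29/280.168) ≈ -0.06.
|E_p| < 1: demand is inelastic.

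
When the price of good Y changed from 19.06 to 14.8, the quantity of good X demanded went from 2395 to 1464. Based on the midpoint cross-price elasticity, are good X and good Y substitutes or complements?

%ΔQ_x = (1464 − 2395)/[(2395+1464)/2] = -931/1929.5 ≈ -0.4825.
%ΔP_y = (14.8 − 19.06)/[(19.06+14.8)/2] ≈ -0.2516.
E_xy = -0.4825/-0.2516 ≈ 1.918.
E_xy > 0, so the goods are substitutes.

substitutes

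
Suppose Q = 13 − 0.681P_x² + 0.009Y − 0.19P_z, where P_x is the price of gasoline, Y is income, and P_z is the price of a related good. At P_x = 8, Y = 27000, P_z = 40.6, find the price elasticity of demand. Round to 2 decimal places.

-0.43

Substituting, Q = 13 − 0.681(8)² + 0.009(27000) − 0.19(40.6) = 13 − 43.584 + 243 − 7.714 = 204.702.
∂Q/∂P_x = −2·0.681·P_x = -10.896, so E_p = -10.896·(8/204.702) ≈ -0.43.
|E_p| < 1: demand is inelastic.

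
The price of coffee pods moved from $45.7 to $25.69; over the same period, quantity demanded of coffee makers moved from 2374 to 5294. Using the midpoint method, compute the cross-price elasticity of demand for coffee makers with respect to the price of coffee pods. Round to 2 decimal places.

-1.36

%ΔQ_x = (5294 − 2374)/[(2374+5294)/2] = 2920/3834 ≈ 0.7616.
%ΔP_y = (25.69 − 45.7)/[(45.7+25.69)/2] ≈ -0.5606.
E_xy = 0.7616/-0.5606 ≈ -1.36.
E_xy < 0, so coffee makers and coffee pods are complements.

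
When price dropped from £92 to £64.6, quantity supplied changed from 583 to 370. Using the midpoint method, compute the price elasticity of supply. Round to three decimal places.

%ΔQ = (370 − 583)/[(583 + 370)/2] = -213/476.5 ≈ -0.4470.
%ΔP = (64.6 − 92)/[(92 + 64.6)/2] = -27.4/78.3 ≈ -0.3499.
Arc elasticity E = %ΔQ/%ΔP ≈ -0.4470/-0.3499 ≈ 1.277.
|E| > 1: supply is elastic over this range.

1.277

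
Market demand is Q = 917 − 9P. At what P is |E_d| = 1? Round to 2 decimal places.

50.94

For linear demand Q = a − bP, E = −bP/(a − bP). |E| = 1 ⇒ bP = a − bP ⇒ P = a/(2b).
P = 917/(2·9) ≈ 50.94.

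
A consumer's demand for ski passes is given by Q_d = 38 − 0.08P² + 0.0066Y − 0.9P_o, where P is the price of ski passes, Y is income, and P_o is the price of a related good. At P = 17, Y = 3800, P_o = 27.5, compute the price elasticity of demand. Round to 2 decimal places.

-3.04

Substituting, Q_d = 38 − 0.08(17)² + 0.0066(3800) − 0.9(27.5) = 38 − 23.12 + 25.08 − 24.75 = 15.21.
∂Q_d/∂P = −2·0.08·P = -2.72, so E_p = -2.72·(17/15.21) ≈ -3.04.
|E_p| > 1: demand is elastic.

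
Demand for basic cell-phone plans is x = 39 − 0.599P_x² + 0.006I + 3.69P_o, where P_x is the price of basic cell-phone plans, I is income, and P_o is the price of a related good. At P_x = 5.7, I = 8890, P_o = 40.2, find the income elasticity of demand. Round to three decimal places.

First evaluate x: 39 − 0.599(5.7)² + 0.006(8890) + 3.69(40.2) = 39 − 19.4615 + 53.34 + 148.338 = 221.2165.
∂x/∂I = +0.006, so E_I = 0.006·(8890/221.2165) ≈ 0.241.
E_I ∈ (0,1): normal good (necessity).

0.241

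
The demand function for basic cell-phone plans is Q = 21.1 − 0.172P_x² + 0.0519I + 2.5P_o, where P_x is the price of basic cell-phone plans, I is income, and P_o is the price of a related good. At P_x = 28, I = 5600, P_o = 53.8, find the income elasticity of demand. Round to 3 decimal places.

Q = 21.1 − 0.172(28)² + 0.0519(5600) + 2.5(53.8) = 21.1 − 134.848 + 290.64 + 134.5 = 311.392.
∂Q/∂I = +0.0519, so E_I = 0.0519·(5600/311.392) ≈ 0.933.
E_I ∈ (0,1): normal good (necessity).

0.933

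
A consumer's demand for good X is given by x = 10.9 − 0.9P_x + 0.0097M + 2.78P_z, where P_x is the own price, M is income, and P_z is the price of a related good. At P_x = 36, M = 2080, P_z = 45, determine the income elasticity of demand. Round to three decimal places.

0.163

Substituting, x = 10.9 − 0.9(36) + 0.0097(2080) + 2.78(45) = 10.9 − 32.4 + 20.176 + 125.1 = 123.776.
∂x/∂M = +0.0097, so E_I = 0.0097·(2080/123.776) ≈ 0.163.
E_I ∈ (0,1): normal good (necessity).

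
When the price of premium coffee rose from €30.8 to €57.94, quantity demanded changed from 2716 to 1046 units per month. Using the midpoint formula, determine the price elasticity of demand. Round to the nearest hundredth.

-1.45

%ΔQ = (1046 − 2716)/[(2716 + 1046)/2] = -1670/1881 ≈ -0.8878.
%ΔP = (57.94 − 30.8)/[(30.8 + 57.94)/2] = 27.14/44.37 ≈ 0.6117.
Arc elasticity E = %ΔQ/%ΔP ≈ -0.8878/0.6117 ≈ -1.45.
|E| > 1: demand is elastic over this range.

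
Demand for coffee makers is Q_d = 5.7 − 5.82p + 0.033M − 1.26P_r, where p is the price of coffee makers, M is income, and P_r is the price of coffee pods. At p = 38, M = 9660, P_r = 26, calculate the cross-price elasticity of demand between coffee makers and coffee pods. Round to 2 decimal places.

Evaluating quantity at (p, M, P_r) gives Q_d = 5.7 − 5.82(38) + 0.033(9660) − 1.26(26) = 5.7 − 221.16 + 318.78 − 32.76 = 70.56.
∂Q_d/∂P_r = −1.26, so E_xy = -1.26·(26/70.56) ≈ -0.46.
E_xy < 0: the goods are complements.

-0.46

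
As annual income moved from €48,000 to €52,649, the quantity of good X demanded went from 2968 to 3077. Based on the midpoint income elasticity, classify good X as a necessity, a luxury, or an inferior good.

%ΔQ = (3077 − 2968)/[(2968+3077)/2] = 109/3022.5 ≈ 0.0361.
%ΔI = (52,649 − 48,000)/[(48,000+52,649)/2] = 4649/50324.5 ≈ 0.0924.
E_I = %ΔQ/%ΔI ≈ 0.390.
E_I ∈ (0,1): normal good (necessity).

necessity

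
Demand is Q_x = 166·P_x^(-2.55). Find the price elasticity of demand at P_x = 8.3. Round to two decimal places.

For a Cobb–Douglas (constant-elasticity) form Q_x = A·P_x^α·…, the elasticity with respect to P_x equals the exponent α at every point.
Here the exponent on P_x is -2.55, so the price elasticity of demand is -2.55.

-2.55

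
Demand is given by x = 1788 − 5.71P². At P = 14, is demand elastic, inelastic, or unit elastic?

At P = 14, x = 668.84.
dx/dP = −2·5.71·P = −159.88.
Point elasticity E = (dx/dP)·(P/x) = -159.88 × 14/668.84 ≈ -3.347.
|E| ≈ 3.347 > 1, so demand is elastic.

elastic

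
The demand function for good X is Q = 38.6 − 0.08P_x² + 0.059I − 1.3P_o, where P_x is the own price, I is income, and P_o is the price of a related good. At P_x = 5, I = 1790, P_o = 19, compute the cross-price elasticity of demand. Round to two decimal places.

-0.21

Evaluating quantity at (P_x, I, P_o) gives Q = 38.6 − 0.08(5)² + 0.059(1790) − 1.3(19) = 38.6 − 2 + 105.61 − 24.7 = 117.51.
∂Q/∂P_o = −1.3, so E_xy = -1.3·(19/117.51) ≈ -0.21.
E_xy < 0: the goods are complements.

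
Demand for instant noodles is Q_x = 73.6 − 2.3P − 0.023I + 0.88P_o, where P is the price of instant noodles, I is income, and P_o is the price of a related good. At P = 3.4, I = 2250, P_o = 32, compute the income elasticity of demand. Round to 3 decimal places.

-1.227

First evaluate Q_x: 73.6 − 2.3(3.4) − 0.023(2250) + 0.88(32) = 73.6 − 7.82 − 51.75 + 28.16 = 42.19.
∂Q_x/∂I = −0.023, so E_I = -0.023·(2250/42.19) ≈ -1.227.
E_I < 0: inferior good.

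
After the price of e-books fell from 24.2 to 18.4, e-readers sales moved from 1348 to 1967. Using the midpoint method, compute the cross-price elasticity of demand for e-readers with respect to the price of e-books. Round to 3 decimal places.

%ΔQ_x = (1967 − 1348)/[(1348+1967)/2] = 619/1657.5 ≈ 0.3735.
%ΔP_y = (18.4 − 24.2)/[(24.2+18.4)/2] ≈ -0.2723.
E_xy = 0.3735/-0.2723 ≈ -1.371.
E_xy < 0, so e-readers and e-books are complements.

-1.371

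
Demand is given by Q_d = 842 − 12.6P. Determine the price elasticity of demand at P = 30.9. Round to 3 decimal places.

At P = 30.9, Q_d = 452.66.
dQ_d/dP = −12.6.
Point elasticity E = (dQ_d/dP)·(P/Q_d) = -12.6 × 30.9/452.66 ≈ -0.860.
|E| < 1, so demand is inelastic at this price.

-0.860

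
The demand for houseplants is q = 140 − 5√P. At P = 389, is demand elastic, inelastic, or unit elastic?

elastic

At P = 389, q = 41.3846.
dq/dP = −5/(2√P) = −5/(2·19.7231).
Point elasticity E = (dq/dP)·(P/q) = -0.1268 × 389/41.3846 ≈ -1.191.
|E| ≈ 1.191 > 1, so demand is elastic.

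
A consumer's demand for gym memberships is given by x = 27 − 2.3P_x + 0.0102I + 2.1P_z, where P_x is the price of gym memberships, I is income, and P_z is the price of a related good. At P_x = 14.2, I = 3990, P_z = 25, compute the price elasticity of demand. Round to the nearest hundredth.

-0.37

First evaluate x: 27 − 2.3(14.2) + 0.0102(3990) + 2.1(25) = 27 − 32.66 + 40.698 + 52.5 = 87.538.
∂x/∂P_x = −2.3, so E_p = (−2.3)·(14.2/87.538) ≈ -0.37.
|E_p| < 1: demand is inelastic.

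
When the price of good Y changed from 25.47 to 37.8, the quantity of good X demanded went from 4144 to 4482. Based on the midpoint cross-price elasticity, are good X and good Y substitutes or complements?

substitutes

%ΔQ_x = (4482 − 4144)/[(4144+4482)/2] = 338/4313 ≈ 0.0784.
%ΔP_y = (37.8 − 25.47)/[(25.47+37.8)/2] ≈ 0.3898.
E_xy = 0.0784/0.3898 ≈ 0.201.
E_xy > 0, so the goods are substitutes.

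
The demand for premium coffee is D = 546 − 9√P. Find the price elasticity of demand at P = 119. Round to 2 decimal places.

-0.11

At P = 119, D = 447.8216.
dD/dP = −9/(2√P) = −9/(2·10.9087).
Point elasticity E = (dD/dP)·(P/D) = -0.4125 × 119/447.8216 ≈ -0.11.
|E| < 1, so demand is inelastic at this price.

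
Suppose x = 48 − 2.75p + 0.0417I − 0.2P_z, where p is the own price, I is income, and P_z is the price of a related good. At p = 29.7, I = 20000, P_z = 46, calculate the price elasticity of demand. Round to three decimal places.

-0.103

Evaluating quantity at (p, I, P_z) gives x = 48 − 2.75(29.7) + 0.0417(20000) − 0.2(46) = 48 − 81.675 + 834 − 9.2 = 791.125.
∂x/∂p = −2.75, so E_p = (−2.75)·(29.7/791.125) ≈ -0.103.
|E_p| < 1: demand is inelastic.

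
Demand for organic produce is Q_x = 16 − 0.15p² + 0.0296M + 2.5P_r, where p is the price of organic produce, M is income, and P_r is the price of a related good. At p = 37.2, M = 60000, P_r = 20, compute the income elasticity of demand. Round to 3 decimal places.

1.087

Q_x = 16 − 0.15(37.2)² + 0.0296(60000) + 2.5(20) = 16 − 207.576 + 1776 + 50 = 1634.424.
∂Q_x/∂M = +0.0296, so E_I = 0.0296·(60000/1634.424) ≈ 1.087.
E_I > 1: normal good (luxury).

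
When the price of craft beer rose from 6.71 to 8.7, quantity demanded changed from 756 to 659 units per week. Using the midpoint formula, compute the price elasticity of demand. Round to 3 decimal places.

%Δq = (659 − 756)/[(756 + 659)/2] = -97/707.5 ≈ -0.1371.
%ΔP = (8.7 − 6.71)/[(6.71 + 8.7)/2] = 1.99/7.705 ≈ 0.2583.
Arc elasticity E = %Δq/%ΔP ≈ -0.1371/0.2583 ≈ -0.531.
|E| < 1: demand is inelastic over this range.

-0.531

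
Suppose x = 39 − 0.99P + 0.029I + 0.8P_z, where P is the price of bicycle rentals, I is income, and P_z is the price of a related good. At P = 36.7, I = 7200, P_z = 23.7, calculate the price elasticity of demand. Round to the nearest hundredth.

x = 39 − 0.99(36.7) + 0.029(7200) + 0.8(23.7) = 39 − 36.333 + 208.8 + 18.96 = 230.427.
∂x/∂P = −0.99, so E_p = (−0.99)·(36.7/230.427) ≈ -0.16.
|E_p| < 1: demand is inelastic.

-0.16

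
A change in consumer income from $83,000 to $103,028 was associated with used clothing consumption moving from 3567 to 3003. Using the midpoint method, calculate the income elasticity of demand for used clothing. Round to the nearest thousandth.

-0.797

%ΔQ = (3003 − 3567)/[(3567+3003)/2] = -564/3285 ≈ -0.1717.
%ΔI = (103,028 − 83,000)/[(83,000+103,028)/2] = 20028/93014 ≈ 0.2153.
E_I = %ΔQ/%ΔI ≈ -0.797.
E_I < 0: inferior good.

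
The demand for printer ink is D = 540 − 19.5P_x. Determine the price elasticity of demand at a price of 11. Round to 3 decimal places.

At P_x = 11, D = 325.5.
dD/dP_x = −19.5.
Point elasticity E = (dD/dP_x)·(P_x/D) = -19.5 × 11/325.5 ≈ -0.659.
|E| < 1, so demand is inelastic at this price.

-0.659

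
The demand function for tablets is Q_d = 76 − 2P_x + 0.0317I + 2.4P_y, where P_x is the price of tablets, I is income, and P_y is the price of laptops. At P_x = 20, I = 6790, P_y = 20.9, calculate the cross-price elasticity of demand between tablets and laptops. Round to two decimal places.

First evaluate Q_d: 76 − 2(20) + 0.0317(6790) + 2.4(20.9) = 76 − 40 + 215.243 + 50.16 = 301.403.
∂Q_d/∂P_y = +2.4, so E_xy = 2.4·(20.9/301.403) ≈ 0.17.
E_xy > 0: the goods are substitutes.

0.17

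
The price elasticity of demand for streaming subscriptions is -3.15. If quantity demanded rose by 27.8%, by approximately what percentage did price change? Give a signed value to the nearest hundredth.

-8.83

%ΔQ ≈ E × %ΔP ⇒ %ΔP = %ΔQ / E = (27.8%)/(-3.15) ≈ -8.83%.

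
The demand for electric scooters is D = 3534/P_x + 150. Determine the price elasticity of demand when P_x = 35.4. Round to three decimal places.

-0.400

At P_x = 35.4, D = 249.8305.
dD/dP_x = −3534/P_x² = −2.8201.
Point elasticity E = (dD/dP_x)·(P_x/D) = -2.8201 × 35.4/249.8305 ≈ -0.400.
|E| < 1, so demand is inelastic at this price.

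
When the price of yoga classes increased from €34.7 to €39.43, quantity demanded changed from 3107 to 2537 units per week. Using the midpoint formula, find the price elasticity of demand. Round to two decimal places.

-1.58

%ΔQ = (2537 − 3107)/[(3107 + 2537)/2] = -570/2822 ≈ -0.2020.
%Δp = (39.43 − 34.7)/[(34.7 + 39.43)/2] = 4.73/37.065 ≈ 0.1276.
Arc elasticity E = %ΔQ/%Δp ≈ -0.2020/0.1276 ≈ -1.58.
|E| > 1: demand is elastic over this range.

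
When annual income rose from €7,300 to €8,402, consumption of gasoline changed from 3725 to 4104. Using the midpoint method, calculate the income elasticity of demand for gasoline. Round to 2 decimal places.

0.69

%ΔQ = (4104 − 3725)/[(3725+4104)/2] = 379/3914.5 ≈ 0.0968.
%ΔM = (8,402 − 7,300)/[(7,300+8,402)/2] = 1102/7851 ≈ 0.1404.
E_I = %ΔQ/%ΔM ≈ 0.69.
E_I ∈ (0,1): normal good (necessity).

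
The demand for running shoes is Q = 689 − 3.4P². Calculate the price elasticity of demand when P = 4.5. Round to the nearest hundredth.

-0.22

At P = 4.5, Q = 620.15.
dQ/dP = −2·3.4·P = −30.6.
Point elasticity E = (dQ/dP)·(P/Q) = -30.6 × 4.5/620.15 ≈ -0.22.
|E| < 1, so demand is inelastic at this price.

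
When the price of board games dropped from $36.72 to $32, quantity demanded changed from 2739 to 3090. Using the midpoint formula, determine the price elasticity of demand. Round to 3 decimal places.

%ΔQ = (3090 − 2739)/[(2739 + 3090)/2] = 351/2914.5 ≈ 0.1204.
%Δp = (32 − 36.72)/[(36.72 + 32)/2] = -4.72/34.36 ≈ -0.1374.
Arc elasticity E = %ΔQ/%Δp ≈ 0.1204/-0.1374 ≈ -0.877.
|E| < 1: demand is inelastic over this range.

-0.877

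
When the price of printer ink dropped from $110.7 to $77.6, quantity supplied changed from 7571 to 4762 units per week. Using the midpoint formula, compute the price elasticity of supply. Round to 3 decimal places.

%Δq = (4762 − 7571)/[(7571 + 4762)/2] = -2809/6166.5 ≈ -0.4555.
%Δp = (77.6 − 110.7)/[(110.7 + 77.6)/2] = -33.1/94.15 ≈ -0.3516.
Arc elasticity E = %Δq/%Δp ≈ -0.4555/-0.3516 ≈ 1.296.
|E| > 1: supply is elastic over this range.

1.296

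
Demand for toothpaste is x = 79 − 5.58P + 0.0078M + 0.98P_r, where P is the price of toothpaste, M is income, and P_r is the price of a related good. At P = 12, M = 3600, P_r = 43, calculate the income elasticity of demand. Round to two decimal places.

0.34

First evaluate x: 79 − 5.58(12) + 0.0078(3600) + 0.98(43) = 79 − 66.96 + 28.08 + 42.14 = 82.26.
∂x/∂M = +0.0078, so E_I = 0.0078·(3600/82.26) ≈ 0.34.
E_I ∈ (0,1): normal good (necessity).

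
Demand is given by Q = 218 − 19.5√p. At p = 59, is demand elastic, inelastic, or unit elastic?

At p = 59, Q = 68.2177.
dQ/dp = −19.5/(2√p) = −19.5/(2·7.6811).
Point elasticity E = (dQ/dp)·(p/Q) = -1.2693 × 59/68.2177 ≈ -1.098.
|E| ≈ 1.098 > 1, so demand is elastic.

elastic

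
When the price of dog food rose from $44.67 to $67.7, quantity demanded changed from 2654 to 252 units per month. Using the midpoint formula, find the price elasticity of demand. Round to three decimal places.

-4.033

%ΔQ = (252 − 2654)/[(2654 + 252)/2] = -2402/1453 ≈ -1.6531.
%Δp = (67.7 − 44.67)/[(44.67 + 67.7)/2] = 23.03/56.185 ≈ 0.4099.
Arc elasticity E = %ΔQ/%Δp ≈ -1.6531/0.4099 ≈ -4.033.
|E| > 1: demand is elastic over this range.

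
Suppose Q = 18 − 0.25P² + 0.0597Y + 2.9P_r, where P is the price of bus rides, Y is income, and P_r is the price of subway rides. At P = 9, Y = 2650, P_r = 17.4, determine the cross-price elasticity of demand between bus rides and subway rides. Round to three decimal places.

0.244

First evaluate Q: 18 − 0.25(9)² + 0.0597(2650) + 2.9(17.4) = 18 − 20.25 + 158.205 + 50.46 = 206.415.
∂Q/∂P_r = +2.9, so E_xy = 2.9·(17.4/206.415) ≈ 0.244.
E_xy > 0: the goods are substitutes.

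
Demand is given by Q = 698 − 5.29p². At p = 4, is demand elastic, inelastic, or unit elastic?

At p = 4, Q = 613.36.
dQ/dp = −2·5.29·p = −42.32.
Point elasticity E = (dQ/dp)·(p/Q) = -42.32 × 4/613.36 ≈ -0.276.
|E| ≈ 0.276 < 1, so demand is inelastic.

inelastic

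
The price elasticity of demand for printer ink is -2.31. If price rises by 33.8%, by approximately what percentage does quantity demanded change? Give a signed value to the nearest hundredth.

%ΔQ ≈ E × %ΔP = (-2.31) × (33.8%) ≈ -78.08%.

-78.08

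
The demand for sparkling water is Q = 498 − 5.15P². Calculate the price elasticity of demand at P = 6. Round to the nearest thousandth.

At P = 6, Q = 312.6.
dQ/dP = −2·5.15·P = −61.8.
Point elasticity E = (dQ/dP)·(P/Q) = -61.8 × 6/312.6 ≈ -1.186.
|E| > 1, so demand is elastic at this price.

-1.186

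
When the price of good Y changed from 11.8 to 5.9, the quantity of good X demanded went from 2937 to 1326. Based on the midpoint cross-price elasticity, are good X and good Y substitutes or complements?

substitutes

%ΔQ_x = (1326 − 2937)/[(2937+1326)/2] = -1611/2131.5 ≈ -0.7558.
%ΔP_y = (5.9 − 11.8)/[(11.8+5.9)/2] ≈ -0.6667.
E_xy = -0.7558/-0.6667 ≈ 1.134.
E_xy > 0, so the goods are substitutes.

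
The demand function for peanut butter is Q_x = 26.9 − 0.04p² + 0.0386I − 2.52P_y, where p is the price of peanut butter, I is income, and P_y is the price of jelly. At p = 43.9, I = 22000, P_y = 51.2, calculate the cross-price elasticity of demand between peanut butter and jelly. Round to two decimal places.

-0.19

At the given point, Q_x = 26.9 − 0.04(43.9)² + 0.0386(22000) − 2.52(51.2) = 26.9 − 77.0884 + 849.2 − 129.024 = 669.9876.
∂Q_x/∂P_y = −2.52, so E_xy = -2.52·(51.2/669.9876) ≈ -0.19.
E_xy < 0: the goods are complements.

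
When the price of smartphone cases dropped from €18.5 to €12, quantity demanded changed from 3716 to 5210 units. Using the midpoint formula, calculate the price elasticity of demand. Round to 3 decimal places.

-0.785

%ΔQ = (5210 − 3716)/[(3716 + 5210)/2] = 1494/4463 ≈ 0.3348.
%ΔP = (12 − 18.5)/[(18.5 + 12)/2] = -6.5/15.25 ≈ -0.4262.
Arc elasticity E = %ΔQ/%ΔP ≈ 0.3348/-0.4262 ≈ -0.785.
|E| < 1: demand is inelastic over this range.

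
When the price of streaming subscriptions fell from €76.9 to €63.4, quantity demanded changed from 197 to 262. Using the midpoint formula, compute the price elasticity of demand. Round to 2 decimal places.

-1.47

%Δq = (262 − 197)/[(197 + 262)/2] = 65/229.5 ≈ 0.2832.
%ΔP = (63.4 − 76.9)/[(76.9 + 63.4)/2] = -13.5/70.15 ≈ -0.1924.
Arc elasticity E = %Δq/%ΔP ≈ 0.2832/-0.1924 ≈ -1.47.
|E| > 1: demand is elastic over this range.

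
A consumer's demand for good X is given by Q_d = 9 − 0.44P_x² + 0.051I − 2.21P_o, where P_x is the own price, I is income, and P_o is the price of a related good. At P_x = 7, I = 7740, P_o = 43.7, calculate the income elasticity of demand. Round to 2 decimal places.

1.38

Evaluating quantity at (P_x, I, P_o) gives Q_d = 9 − 0.44(7)² + 0.051(7740) − 2.21(43.7) = 9 − 21.56 + 394.74 − 96.577 = 285.603.
∂Q_d/∂I = +0.051, so E_I = 0.051·(7740/285.603) ≈ 1.38.
E_I > 1: normal good (luxury).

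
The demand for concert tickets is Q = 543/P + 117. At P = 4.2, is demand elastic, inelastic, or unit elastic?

At P = 4.2, Q = 246.2857.
dQ/dP = −543/P² = −30.7823.
Point elasticity E = (dQ/dP)·(P/Q) = -30.7823 × 4.2/246.2857 ≈ -0.525.
|E| ≈ 0.525 < 1, so demand is inelastic.

inelastic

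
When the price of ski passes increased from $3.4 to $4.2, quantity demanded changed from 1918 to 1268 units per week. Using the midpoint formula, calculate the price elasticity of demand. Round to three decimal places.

%Δq = (1268 − 1918)/[(1918 + 1268)/2] = -650/1593 ≈ -0.4080.
%ΔP = (4.2 − 3.4)/[(3.4 + 4.2)/2] = 0.8/3.8 ≈ 0.2105.
Arc elasticity E = %Δq/%ΔP ≈ -0.4080/0.2105 ≈ -1.938.
|E| > 1: demand is elastic over this range.

-1.938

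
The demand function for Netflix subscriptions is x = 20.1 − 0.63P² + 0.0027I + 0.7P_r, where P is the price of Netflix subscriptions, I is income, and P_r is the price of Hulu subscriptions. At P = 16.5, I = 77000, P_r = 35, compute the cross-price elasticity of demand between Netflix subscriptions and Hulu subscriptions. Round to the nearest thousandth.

0.303

Substituting, x = 20.1 − 0.63(16.5)² + 0.0027(77000) + 0.7(35) = 20.1 − 171.5175 + 207.9 + 24.5 = 80.9825.
∂x/∂P_r = +0.7, so E_xy = 0.7·(35/80.9825) ≈ 0.303.
E_xy > 0: the goods are substitutes.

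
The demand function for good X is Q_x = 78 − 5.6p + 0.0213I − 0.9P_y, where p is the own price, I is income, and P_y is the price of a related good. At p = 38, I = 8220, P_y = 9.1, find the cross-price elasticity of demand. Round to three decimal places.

-0.255

First evaluate Q_x: 78 − 5.6(38) + 0.0213(8220) − 0.9(9.1) = 78 − 212.8 + 175.086 − 8.19 = 32.096.
∂Q_x/∂P_y = −0.9, so E_xy = -0.9·(9.1/32.096) ≈ -0.255.
E_xy < 0: the goods are complements.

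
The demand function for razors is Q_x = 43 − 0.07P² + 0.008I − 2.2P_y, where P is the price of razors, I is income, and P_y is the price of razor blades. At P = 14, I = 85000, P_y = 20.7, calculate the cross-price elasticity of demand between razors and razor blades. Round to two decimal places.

-0.07

Substituting, Q_x = 43 − 0.07(14)² + 0.008(85000) − 2.2(20.7) = 43 − 13.72 + 680 − 45.54 = 663.74.
∂Q_x/∂P_y = −2.2, so E_xy = -2.2·(20.7/663.74) ≈ -0.07.
E_xy < 0: the goods are complements.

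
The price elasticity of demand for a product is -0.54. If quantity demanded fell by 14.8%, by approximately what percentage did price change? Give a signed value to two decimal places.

%ΔQ ≈ E × %ΔP ⇒ %ΔP = %ΔQ / E = (-14.8%)/(-0.54) ≈ 27.41%.

27.41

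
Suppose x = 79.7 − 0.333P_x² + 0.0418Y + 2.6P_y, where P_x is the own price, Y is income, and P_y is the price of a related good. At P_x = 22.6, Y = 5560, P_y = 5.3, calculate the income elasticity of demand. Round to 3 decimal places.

1.492

x = 79.7 − 0.333(22.6)² + 0.0418(5560) + 2.6(5.3) = 79.7 − 170.0831 + 232.408 + 13.78 = 155.8049.
∂x/∂Y = +0.0418, so E_I = 0.0418·(5560/155.8049) ≈ 1.492.
E_I > 1: normal good (luxury).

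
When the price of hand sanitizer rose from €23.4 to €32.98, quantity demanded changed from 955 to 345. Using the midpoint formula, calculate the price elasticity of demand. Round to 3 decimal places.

-2.762

%ΔQ = (345 − 955)/[(955 + 345)/2] = -610/650 ≈ -0.9385.
%ΔP = (32.98 − 23.4)/[(23.4 + 32.98)/2] = 9.58/28.19 ≈ 0.3398.
Arc elasticity E = %ΔQ/%ΔP ≈ -0.9385/0.3398 ≈ -2.762.
|E| > 1: demand is elastic over this range.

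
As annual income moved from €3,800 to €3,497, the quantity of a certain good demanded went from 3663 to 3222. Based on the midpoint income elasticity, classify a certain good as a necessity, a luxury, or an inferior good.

luxury

%ΔQ = (3222 − 3663)/[(3663+3222)/2] = -441/3442.5 ≈ -0.1281.
%ΔM = (3,497 − 3,800)/[(3,800+3,497)/2] = -303/3648.5 ≈ -0.0830.
E_I = %ΔQ/%ΔM ≈ 1.543.
E_I > 1: normal good (luxury).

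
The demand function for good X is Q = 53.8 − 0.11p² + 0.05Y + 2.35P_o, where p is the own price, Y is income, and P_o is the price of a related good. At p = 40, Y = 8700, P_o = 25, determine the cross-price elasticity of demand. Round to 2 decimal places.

0.16

Q = 53.8 − 0.11(40)² + 0.05(8700) + 2.35(25) = 53.8 − 176 + 435 + 58.75 = 371.55.
∂Q/∂P_o = +2.35, so E_xy = 2.35·(25/371.55) ≈ 0.16.
E_xy > 0: the goods are substitutes.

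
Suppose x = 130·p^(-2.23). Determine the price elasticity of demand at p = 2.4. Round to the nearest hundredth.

For a Cobb–Douglas (constant-elasticity) form x = A·p^α·…, the elasticity with respect to p equals the exponent α at every point.
Here the exponent on p is -2.23, so the price elasticity of demand is -2.23.

-2.23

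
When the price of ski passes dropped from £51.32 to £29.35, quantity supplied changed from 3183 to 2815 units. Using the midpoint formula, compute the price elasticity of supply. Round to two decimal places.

0.23

%Δq = (2815 − 3183)/[(3183 + 2815)/2] = -368/2999 ≈ -0.1227.
%Δp = (29.35 − 51.32)/[(51.32 + 29.35)/2] = -21.97/40.335 ≈ -0.5447.
Arc elasticity E = %Δq/%Δp ≈ -0.1227/-0.5447 ≈ 0.23.
|E| < 1: supply is inelastic over this range.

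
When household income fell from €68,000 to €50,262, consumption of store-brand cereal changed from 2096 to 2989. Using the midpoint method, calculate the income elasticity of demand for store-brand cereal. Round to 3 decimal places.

-1.171

%ΔQ = (2989 − 2096)/[(2096+2989)/2] = 893/2542.5 ≈ 0.3512.
%ΔI = (50,262 − 68,000)/[(68,000+50,262)/2] = -17738/59131 ≈ -0.3000.
E_I = %ΔQ/%ΔI ≈ -1.171.
E_I < 0: inferior good.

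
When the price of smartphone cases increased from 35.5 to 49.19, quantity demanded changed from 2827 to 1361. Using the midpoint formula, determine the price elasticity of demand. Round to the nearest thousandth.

%Δq = (1361 − 2827)/[(2827 + 1361)/2] = -1466/2094 ≈ -0.7001.
%Δp = (49.19 − 35.5)/[(35.5 + 49.19)/2] = 13.69/42.345 ≈ 0.3233.
Arc elasticity E = %Δq/%Δp ≈ -0.7001/0.3233 ≈ -2.165.
|E| > 1: demand is elastic over this range.

-2.165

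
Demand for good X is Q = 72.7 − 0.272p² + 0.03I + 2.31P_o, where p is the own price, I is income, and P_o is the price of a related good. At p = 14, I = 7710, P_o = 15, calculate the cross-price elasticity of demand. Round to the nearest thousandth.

0.121

At the given point, Q = 72.7 − 0.272(14)² + 0.03(7710) + 2.31(15) = 72.7 − 53.312 + 231.3 + 34.65 = 285.338.
∂Q/∂P_o = +2.31, so E_xy = 2.31·(15/285.338) ≈ 0.121.
E_xy > 0: the goods are substitutes.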